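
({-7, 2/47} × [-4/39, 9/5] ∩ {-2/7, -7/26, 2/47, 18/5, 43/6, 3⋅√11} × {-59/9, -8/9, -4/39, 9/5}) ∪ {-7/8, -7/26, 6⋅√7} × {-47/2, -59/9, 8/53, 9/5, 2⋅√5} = ({2/47} × {-4/39, 9/5}) ∪ ({-7/8, -7/26, 6⋅√7} × {-47/2, -59/9, 8/53, 9/5, 2⋅√5})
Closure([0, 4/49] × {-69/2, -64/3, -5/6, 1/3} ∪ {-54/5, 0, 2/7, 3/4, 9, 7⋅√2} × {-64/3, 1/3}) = ([0, 4/49] × {-69/2, -64/3, -5/6, 1/3}) ∪ ({-54/5, 0, 2/7, 3/4, 9, 7⋅√2} × {-64/3, 1/3})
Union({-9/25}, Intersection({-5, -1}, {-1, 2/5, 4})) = {-1, -9/25}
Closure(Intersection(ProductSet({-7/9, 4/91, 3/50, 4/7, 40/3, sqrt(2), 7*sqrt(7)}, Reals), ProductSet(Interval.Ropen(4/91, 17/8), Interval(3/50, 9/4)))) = ProductSet({4/91, 3/50, 4/7, sqrt(2)}, Interval(3/50, 9/4))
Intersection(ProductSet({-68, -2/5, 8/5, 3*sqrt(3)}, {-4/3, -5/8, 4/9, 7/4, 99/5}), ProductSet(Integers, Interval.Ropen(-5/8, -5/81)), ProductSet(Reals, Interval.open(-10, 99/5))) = ProductSet({-68}, {-5/8})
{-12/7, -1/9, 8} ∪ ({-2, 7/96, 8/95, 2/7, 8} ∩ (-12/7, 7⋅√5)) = {-12/7, -1/9, 7/96, 8/95, 2/7, 8}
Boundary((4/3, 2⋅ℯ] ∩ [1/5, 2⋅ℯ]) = {4/3, 2⋅ℯ}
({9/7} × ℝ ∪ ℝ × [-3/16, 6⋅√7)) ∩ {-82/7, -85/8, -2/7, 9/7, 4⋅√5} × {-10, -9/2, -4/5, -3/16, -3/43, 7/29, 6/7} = ({9/7} × {-10, -9/2, -4/5, -3/16, -3/43, 7/29, 6/7}) ∪ ({-82/7, -85/8, -2/7, 9/7, 4⋅√5} × {-3/16, -3/43, 7/29, 6/7})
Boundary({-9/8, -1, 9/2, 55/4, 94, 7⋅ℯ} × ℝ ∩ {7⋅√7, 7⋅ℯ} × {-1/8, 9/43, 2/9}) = {7⋅ℯ} × {-1/8, 9/43, 2/9}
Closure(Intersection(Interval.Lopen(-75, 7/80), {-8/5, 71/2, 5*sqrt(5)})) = {-8/5}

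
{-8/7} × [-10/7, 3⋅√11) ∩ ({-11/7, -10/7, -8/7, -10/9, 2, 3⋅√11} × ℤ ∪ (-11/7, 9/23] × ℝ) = {-8/7} × [-10/7, 3⋅√11)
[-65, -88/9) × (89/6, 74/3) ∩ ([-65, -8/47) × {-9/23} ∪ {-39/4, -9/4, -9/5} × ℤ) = ∅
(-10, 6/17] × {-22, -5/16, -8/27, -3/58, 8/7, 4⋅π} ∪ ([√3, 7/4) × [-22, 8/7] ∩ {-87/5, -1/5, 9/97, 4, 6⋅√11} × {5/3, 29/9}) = (-10, 6/17] × {-22, -5/16, -8/27, -3/58, 8/7, 4⋅π}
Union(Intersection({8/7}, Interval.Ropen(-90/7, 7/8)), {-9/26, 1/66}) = {-9/26, 1/66}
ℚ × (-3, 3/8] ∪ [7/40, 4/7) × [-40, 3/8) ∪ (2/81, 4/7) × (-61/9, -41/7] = (ℚ × (-3, 3/8]) ∪ ((2/81, 4/7) × (-61/9, -41/7]) ∪ ([7/40, 4/7) × [-40, 3/8))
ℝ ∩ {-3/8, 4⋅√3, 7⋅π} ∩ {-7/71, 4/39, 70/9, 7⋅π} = {7⋅π}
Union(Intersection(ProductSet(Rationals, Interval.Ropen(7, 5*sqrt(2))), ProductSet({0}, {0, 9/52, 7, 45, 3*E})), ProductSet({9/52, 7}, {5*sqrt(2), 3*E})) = Union(ProductSet({0}, {7}), ProductSet({9/52, 7}, {5*sqrt(2), 3*E}))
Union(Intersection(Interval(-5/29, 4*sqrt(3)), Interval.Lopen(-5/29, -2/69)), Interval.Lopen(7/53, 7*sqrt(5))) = Union(Interval.Lopen(-5/29, -2/69), Interval.Lopen(7/53, 7*sqrt(5)))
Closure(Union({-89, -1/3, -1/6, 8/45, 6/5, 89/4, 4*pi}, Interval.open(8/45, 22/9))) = Union({-89, -1/3, -1/6, 89/4, 4*pi}, Interval(8/45, 22/9))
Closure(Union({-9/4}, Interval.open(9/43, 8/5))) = Union({-9/4}, Interval(9/43, 8/5))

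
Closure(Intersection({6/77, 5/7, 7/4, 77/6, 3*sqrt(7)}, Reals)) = {6/77, 5/7, 7/4, 77/6, 3*sqrt(7)}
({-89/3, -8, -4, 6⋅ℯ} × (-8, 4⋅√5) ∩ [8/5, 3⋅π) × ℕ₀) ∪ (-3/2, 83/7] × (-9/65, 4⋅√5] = (-3/2, 83/7] × (-9/65, 4⋅√5]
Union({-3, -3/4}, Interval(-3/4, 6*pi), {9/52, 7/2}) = Union({-3}, Interval(-3/4, 6*pi))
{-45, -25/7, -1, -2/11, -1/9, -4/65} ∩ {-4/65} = {-4/65}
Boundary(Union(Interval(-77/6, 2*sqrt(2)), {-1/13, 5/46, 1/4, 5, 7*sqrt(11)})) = {-77/6, 5, 7*sqrt(11), 2*sqrt(2)}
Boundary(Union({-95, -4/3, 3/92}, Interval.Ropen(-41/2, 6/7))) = {-95, -41/2, 6/7}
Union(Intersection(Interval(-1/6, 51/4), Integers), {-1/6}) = Union({-1/6}, Range(0, 13, 1))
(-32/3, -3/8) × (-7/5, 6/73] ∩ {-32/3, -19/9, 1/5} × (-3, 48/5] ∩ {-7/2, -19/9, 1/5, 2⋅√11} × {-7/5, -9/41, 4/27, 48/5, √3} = {-19/9} × {-9/41}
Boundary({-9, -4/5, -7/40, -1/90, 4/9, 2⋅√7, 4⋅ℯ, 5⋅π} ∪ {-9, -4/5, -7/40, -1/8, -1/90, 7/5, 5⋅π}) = {-9, -4/5, -7/40, -1/8, -1/90, 4/9, 7/5, 2⋅√7, 4⋅ℯ, 5⋅π}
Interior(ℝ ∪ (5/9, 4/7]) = (-∞, ∞)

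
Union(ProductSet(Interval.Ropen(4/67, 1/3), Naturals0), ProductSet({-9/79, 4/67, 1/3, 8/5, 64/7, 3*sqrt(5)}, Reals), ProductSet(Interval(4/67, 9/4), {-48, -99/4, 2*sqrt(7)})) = Union(ProductSet({-9/79, 4/67, 1/3, 8/5, 64/7, 3*sqrt(5)}, Reals), ProductSet(Interval.Ropen(4/67, 1/3), Naturals0), ProductSet(Interval(4/67, 9/4), {-48, -99/4, 2*sqrt(7)}))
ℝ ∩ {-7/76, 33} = {-7/76, 33}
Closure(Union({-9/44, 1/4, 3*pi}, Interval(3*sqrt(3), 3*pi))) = Union({-9/44, 1/4}, Interval(3*sqrt(3), 3*pi))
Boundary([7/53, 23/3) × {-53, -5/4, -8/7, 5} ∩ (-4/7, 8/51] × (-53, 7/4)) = [7/53, 8/51] × {-5/4, -8/7}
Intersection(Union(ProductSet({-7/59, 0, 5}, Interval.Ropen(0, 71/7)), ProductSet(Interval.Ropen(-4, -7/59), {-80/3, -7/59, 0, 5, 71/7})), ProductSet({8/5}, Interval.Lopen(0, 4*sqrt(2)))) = EmptySet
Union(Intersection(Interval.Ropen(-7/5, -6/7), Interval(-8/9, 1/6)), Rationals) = Union(Interval(-8/9, -6/7), Rationals)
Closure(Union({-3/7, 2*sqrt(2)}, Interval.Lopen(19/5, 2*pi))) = Union({-3/7, 2*sqrt(2)}, Interval(19/5, 2*pi))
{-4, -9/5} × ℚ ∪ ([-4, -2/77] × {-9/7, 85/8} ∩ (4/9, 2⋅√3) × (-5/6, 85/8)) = {-4, -9/5} × ℚ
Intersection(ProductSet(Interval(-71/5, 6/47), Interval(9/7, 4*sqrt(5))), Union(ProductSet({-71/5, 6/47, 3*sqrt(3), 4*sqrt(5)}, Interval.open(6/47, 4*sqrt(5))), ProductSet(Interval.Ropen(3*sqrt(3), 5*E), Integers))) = ProductSet({-71/5, 6/47}, Interval.Ropen(9/7, 4*sqrt(5)))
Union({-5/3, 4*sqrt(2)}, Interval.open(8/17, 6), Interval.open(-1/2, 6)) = Union({-5/3}, Interval.open(-1/2, 6))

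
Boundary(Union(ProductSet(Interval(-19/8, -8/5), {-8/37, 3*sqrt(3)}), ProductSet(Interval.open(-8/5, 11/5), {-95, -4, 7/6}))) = Union(ProductSet(Interval(-19/8, -8/5), {-8/37, 3*sqrt(3)}), ProductSet(Interval(-8/5, 11/5), {-95, -4, 7/6}))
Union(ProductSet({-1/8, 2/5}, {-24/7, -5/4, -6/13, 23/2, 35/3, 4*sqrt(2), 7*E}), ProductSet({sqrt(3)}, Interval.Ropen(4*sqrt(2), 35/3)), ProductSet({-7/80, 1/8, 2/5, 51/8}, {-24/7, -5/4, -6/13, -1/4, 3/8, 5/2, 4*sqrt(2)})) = Union(ProductSet({sqrt(3)}, Interval.Ropen(4*sqrt(2), 35/3)), ProductSet({-1/8, 2/5}, {-24/7, -5/4, -6/13, 23/2, 35/3, 4*sqrt(2), 7*E}), ProductSet({-7/80, 1/8, 2/5, 51/8}, {-24/7, -5/4, -6/13, -1/4, 3/8, 5/2, 4*sqrt(2)}))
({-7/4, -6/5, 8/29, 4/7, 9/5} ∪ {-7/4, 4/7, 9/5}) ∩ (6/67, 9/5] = {8/29, 4/7, 9/5}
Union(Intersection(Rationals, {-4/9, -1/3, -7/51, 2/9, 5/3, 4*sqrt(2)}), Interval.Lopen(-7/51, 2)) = Union({-4/9, -1/3}, Interval(-7/51, 2))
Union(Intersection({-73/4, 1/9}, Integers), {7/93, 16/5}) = {7/93, 16/5}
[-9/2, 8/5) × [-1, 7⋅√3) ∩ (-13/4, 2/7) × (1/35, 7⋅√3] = (-13/4, 2/7) × (1/35, 7⋅√3)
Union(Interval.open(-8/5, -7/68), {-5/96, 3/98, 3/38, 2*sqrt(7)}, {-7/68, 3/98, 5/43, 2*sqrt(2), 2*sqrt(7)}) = Union({-5/96, 3/98, 3/38, 5/43, 2*sqrt(2), 2*sqrt(7)}, Interval.Lopen(-8/5, -7/68))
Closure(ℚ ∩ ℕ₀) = ℕ₀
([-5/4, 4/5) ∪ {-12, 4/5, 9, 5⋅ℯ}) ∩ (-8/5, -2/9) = [-5/4, -2/9)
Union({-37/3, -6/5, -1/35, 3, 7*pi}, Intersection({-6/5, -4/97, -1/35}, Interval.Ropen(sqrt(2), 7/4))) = {-37/3, -6/5, -1/35, 3, 7*pi}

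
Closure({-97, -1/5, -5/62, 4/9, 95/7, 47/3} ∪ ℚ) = ℝ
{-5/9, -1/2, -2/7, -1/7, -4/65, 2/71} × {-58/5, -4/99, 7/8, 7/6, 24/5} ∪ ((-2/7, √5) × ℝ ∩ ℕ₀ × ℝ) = ({0, 1, 2} × ℝ) ∪ ({-5/9, -1/2, -2/7, -1/7, -4/65, 2/71} × {-58/5, -4/99, 7/8, 7/6, 24/5})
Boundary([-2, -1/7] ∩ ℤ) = {-2, -1}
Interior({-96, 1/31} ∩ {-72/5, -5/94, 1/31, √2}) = ∅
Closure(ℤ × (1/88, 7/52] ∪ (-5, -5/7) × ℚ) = (ℤ × [1/88, 7/52]) ∪ ([-5, -5/7] × ℝ)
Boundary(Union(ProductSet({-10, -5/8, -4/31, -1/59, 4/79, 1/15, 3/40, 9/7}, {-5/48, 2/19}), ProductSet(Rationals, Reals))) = ProductSet(Reals, Reals)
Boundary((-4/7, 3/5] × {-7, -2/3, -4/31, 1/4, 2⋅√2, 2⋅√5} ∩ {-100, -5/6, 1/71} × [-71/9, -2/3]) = {1/71} × {-7, -2/3}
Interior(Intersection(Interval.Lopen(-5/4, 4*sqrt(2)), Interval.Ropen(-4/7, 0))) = Interval.open(-4/7, 0)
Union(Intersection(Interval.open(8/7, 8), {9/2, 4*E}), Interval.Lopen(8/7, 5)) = Interval.Lopen(8/7, 5)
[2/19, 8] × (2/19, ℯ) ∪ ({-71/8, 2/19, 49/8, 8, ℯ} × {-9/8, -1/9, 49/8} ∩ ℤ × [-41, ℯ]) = ({8} × {-9/8, -1/9}) ∪ ([2/19, 8] × (2/19, ℯ))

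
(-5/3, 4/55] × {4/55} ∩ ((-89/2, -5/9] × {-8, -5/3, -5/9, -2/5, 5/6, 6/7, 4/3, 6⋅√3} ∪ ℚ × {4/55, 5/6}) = (ℚ ∩ (-5/3, 4/55]) × {4/55}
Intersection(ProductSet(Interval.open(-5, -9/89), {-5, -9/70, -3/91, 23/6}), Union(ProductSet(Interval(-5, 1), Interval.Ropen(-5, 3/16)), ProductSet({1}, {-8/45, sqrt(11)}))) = ProductSet(Interval.open(-5, -9/89), {-5, -9/70, -3/91})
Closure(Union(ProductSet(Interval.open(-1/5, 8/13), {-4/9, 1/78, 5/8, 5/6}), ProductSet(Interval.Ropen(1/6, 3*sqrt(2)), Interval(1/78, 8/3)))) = Union(ProductSet(Interval(-1/5, 8/13), {-4/9, 1/78}), ProductSet(Interval.Ropen(-1/5, 8/13), {-4/9, 1/78, 5/8, 5/6}), ProductSet(Interval(1/6, 3*sqrt(2)), Interval(1/78, 8/3)))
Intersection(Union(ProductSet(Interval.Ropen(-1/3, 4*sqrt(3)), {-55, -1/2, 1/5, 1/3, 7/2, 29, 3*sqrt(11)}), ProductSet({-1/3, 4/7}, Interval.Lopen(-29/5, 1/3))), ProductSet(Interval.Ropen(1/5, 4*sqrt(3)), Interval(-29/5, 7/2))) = Union(ProductSet({4/7}, Interval.Lopen(-29/5, 1/3)), ProductSet(Interval.Ropen(1/5, 4*sqrt(3)), {-1/2, 1/5, 1/3, 7/2}))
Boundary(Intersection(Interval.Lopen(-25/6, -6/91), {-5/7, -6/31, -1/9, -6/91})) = {-5/7, -6/31, -1/9, -6/91}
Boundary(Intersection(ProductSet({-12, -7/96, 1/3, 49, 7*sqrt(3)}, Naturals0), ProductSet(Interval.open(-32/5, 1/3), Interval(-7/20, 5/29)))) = ProductSet({-7/96}, Range(0, 1, 1))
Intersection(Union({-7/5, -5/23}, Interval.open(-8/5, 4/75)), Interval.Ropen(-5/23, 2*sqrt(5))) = Interval.Ropen(-5/23, 4/75)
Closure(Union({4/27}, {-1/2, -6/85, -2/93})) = {-1/2, -6/85, -2/93, 4/27}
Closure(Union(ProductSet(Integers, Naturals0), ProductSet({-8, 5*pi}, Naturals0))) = ProductSet(Union({5*pi}, Integers), Naturals0)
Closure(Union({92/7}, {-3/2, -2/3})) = {-3/2, -2/3, 92/7}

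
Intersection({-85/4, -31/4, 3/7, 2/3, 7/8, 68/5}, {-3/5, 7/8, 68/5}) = {7/8, 68/5}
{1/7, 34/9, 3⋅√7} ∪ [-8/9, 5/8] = [-8/9, 5/8] ∪ {34/9, 3⋅√7}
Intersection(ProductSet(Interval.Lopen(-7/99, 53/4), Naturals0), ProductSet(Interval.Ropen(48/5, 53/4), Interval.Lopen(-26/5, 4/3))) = ProductSet(Interval.Ropen(48/5, 53/4), Range(0, 2, 1))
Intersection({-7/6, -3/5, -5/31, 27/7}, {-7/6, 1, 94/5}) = {-7/6}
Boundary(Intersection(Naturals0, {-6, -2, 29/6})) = EmptySet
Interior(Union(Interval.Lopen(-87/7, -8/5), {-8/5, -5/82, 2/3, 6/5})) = Interval.open(-87/7, -8/5)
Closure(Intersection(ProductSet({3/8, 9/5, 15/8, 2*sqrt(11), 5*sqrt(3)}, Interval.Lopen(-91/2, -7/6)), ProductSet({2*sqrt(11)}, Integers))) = ProductSet({2*sqrt(11)}, Range(-45, -1, 1))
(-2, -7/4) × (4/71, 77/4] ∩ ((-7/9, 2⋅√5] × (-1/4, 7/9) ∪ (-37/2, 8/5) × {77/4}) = (-2, -7/4) × {77/4}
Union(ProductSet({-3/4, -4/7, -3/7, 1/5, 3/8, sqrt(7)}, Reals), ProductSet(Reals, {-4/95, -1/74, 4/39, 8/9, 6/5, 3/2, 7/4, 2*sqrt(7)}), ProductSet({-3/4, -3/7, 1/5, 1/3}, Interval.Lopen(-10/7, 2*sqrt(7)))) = Union(ProductSet({-3/4, -3/7, 1/5, 1/3}, Interval.Lopen(-10/7, 2*sqrt(7))), ProductSet({-3/4, -4/7, -3/7, 1/5, 3/8, sqrt(7)}, Reals), ProductSet(Reals, {-4/95, -1/74, 4/39, 8/9, 6/5, 3/2, 7/4, 2*sqrt(7)}))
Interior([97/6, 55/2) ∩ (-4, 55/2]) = (97/6, 55/2)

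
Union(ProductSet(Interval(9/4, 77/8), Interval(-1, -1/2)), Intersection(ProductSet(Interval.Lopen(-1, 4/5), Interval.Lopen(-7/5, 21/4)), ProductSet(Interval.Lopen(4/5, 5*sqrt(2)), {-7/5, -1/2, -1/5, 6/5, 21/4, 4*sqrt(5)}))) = ProductSet(Interval(9/4, 77/8), Interval(-1, -1/2))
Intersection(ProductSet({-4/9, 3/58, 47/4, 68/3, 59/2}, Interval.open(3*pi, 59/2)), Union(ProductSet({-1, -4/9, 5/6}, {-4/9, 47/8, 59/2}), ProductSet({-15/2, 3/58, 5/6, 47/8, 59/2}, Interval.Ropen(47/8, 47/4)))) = ProductSet({3/58, 59/2}, Interval.open(3*pi, 47/4))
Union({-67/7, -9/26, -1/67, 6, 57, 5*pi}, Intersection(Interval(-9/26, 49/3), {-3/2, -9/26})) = {-67/7, -9/26, -1/67, 6, 57, 5*pi}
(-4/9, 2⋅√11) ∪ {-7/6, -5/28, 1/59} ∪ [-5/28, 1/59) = {-7/6} ∪ (-4/9, 2⋅√11)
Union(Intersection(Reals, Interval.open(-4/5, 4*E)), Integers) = Union(Integers, Interval.open(-4/5, 4*E))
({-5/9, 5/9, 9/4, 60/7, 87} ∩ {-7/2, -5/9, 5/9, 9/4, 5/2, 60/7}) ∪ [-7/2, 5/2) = [-7/2, 5/2) ∪ {60/7}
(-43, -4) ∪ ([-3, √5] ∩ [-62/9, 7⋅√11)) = (-43, -4) ∪ [-3, √5]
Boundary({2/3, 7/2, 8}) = {2/3, 7/2, 8}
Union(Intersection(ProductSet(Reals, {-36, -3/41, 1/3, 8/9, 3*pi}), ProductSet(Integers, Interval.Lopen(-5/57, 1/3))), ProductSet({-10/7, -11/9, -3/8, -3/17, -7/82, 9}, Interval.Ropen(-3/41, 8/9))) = Union(ProductSet({-10/7, -11/9, -3/8, -3/17, -7/82, 9}, Interval.Ropen(-3/41, 8/9)), ProductSet(Integers, {-3/41, 1/3}))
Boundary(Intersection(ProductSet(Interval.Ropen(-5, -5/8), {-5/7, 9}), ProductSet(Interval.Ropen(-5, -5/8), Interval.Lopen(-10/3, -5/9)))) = ProductSet(Interval(-5, -5/8), {-5/7})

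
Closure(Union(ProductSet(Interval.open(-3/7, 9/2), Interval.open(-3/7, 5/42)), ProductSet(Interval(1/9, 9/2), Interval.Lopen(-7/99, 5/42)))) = Union(ProductSet({-3/7, 9/2}, Interval(-3/7, 5/42)), ProductSet(Interval(-3/7, 9/2), {-3/7, 5/42}), ProductSet(Interval.open(-3/7, 9/2), Interval.open(-3/7, 5/42)), ProductSet(Interval(1/9, 9/2), Interval.Lopen(-7/99, 5/42)))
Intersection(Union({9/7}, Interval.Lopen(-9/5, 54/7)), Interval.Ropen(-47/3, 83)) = Interval.Lopen(-9/5, 54/7)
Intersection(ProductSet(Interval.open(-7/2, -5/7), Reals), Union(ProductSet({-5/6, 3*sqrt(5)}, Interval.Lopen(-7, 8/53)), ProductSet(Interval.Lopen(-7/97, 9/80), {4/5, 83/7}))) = ProductSet({-5/6}, Interval.Lopen(-7, 8/53))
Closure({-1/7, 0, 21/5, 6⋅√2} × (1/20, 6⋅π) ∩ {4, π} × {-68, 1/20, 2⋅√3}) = ∅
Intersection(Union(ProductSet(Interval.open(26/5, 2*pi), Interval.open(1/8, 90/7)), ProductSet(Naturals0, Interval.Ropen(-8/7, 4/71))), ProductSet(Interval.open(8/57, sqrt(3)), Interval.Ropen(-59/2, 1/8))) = ProductSet(Range(1, 2, 1), Interval.Ropen(-8/7, 4/71))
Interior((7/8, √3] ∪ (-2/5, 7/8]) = (-2/5, √3)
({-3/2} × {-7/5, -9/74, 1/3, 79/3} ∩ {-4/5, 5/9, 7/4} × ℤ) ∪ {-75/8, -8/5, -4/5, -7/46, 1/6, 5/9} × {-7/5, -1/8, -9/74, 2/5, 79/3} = {-75/8, -8/5, -4/5, -7/46, 1/6, 5/9} × {-7/5, -1/8, -9/74, 2/5, 79/3}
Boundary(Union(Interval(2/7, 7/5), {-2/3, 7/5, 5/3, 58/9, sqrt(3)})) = {-2/3, 2/7, 7/5, 5/3, 58/9, sqrt(3)}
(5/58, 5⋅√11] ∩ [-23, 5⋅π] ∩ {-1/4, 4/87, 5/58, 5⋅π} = {5⋅π}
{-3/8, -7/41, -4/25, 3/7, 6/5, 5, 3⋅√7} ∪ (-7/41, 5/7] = {-3/8, 6/5, 5, 3⋅√7} ∪ [-7/41, 5/7]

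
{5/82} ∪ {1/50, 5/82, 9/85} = {1/50, 5/82, 9/85}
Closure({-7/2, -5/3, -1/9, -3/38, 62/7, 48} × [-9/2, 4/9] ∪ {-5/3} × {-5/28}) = {-7/2, -5/3, -1/9, -3/38, 62/7, 48} × [-9/2, 4/9]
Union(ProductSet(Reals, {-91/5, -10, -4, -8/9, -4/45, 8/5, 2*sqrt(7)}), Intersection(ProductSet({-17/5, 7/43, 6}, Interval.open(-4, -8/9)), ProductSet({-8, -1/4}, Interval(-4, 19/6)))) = ProductSet(Reals, {-91/5, -10, -4, -8/9, -4/45, 8/5, 2*sqrt(7)})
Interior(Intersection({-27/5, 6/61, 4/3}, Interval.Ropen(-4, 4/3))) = EmptySet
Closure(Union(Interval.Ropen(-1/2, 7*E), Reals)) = Interval(-oo, oo)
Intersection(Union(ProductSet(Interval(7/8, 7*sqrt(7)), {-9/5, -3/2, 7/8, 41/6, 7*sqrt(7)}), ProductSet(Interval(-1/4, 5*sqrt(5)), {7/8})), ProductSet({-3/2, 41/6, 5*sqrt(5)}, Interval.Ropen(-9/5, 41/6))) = ProductSet({41/6, 5*sqrt(5)}, {-9/5, -3/2, 7/8})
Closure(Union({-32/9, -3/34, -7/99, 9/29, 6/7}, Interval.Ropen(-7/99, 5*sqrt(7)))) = Union({-32/9, -3/34}, Interval(-7/99, 5*sqrt(7)))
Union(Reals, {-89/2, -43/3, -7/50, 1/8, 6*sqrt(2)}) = Reals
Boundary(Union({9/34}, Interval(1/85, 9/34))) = {1/85, 9/34}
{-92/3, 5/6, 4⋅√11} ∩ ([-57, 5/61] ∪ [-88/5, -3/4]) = {-92/3}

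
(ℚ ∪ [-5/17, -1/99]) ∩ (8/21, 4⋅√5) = ℚ ∩ (8/21, 4⋅√5)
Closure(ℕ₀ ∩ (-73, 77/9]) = {0, 1, …, 8}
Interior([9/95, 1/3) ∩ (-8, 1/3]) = (9/95, 1/3)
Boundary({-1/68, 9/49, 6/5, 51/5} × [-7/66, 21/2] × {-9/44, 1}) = {-1/68, 9/49, 6/5, 51/5} × [-7/66, 21/2] × {-9/44, 1}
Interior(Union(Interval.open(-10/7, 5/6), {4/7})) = Interval.open(-10/7, 5/6)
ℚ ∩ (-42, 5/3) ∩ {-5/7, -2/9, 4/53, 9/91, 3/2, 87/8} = {-5/7, -2/9, 4/53, 9/91, 3/2}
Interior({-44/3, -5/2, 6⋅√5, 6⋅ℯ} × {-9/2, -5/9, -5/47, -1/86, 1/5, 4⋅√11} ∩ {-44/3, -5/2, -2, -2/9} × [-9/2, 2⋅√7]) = ∅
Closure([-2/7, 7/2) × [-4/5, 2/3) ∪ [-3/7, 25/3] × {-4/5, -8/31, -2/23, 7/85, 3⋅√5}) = ({-2/7, 7/2} × [-4/5, 2/3]) ∪ ([-2/7, 7/2] × {-4/5, 2/3}) ∪ ([-2/7, 7/2) × [-4/5, 2/3)) ∪ ([-3/7, 25/3] × {-4/5, -8/31, -2/23, 7/85, 3⋅√5})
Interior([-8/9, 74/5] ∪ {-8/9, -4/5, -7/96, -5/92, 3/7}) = (-8/9, 74/5)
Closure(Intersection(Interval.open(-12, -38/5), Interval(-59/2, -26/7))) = Interval(-12, -38/5)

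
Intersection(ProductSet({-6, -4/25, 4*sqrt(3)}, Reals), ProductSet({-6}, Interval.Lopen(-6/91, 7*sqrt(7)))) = ProductSet({-6}, Interval.Lopen(-6/91, 7*sqrt(7)))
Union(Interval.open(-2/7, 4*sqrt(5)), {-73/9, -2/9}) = Union({-73/9}, Interval.open(-2/7, 4*sqrt(5)))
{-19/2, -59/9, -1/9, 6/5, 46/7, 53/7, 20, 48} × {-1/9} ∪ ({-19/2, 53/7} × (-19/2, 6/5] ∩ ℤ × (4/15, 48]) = {-19/2, -59/9, -1/9, 6/5, 46/7, 53/7, 20, 48} × {-1/9}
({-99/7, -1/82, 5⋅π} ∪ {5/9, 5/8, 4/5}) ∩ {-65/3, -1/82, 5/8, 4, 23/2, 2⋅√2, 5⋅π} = {-1/82, 5/8, 5⋅π}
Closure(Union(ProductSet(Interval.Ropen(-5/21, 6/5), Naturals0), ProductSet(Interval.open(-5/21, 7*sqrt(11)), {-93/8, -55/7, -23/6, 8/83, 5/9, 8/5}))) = Union(ProductSet(Interval(-5/21, 6/5), Naturals0), ProductSet(Interval(-5/21, 7*sqrt(11)), {-93/8, -55/7, -23/6, 8/83, 5/9, 8/5}))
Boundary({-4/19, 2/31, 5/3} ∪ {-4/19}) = {-4/19, 2/31, 5/3}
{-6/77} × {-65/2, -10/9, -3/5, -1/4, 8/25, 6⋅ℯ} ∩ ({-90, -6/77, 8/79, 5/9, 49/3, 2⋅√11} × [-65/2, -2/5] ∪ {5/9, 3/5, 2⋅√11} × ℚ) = {-6/77} × {-65/2, -10/9, -3/5}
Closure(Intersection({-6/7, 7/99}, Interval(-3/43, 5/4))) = {7/99}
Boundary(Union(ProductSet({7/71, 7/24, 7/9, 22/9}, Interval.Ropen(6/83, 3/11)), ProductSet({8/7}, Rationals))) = Union(ProductSet({8/7}, Reals), ProductSet({7/71, 7/24, 7/9, 22/9}, Interval(6/83, 3/11)))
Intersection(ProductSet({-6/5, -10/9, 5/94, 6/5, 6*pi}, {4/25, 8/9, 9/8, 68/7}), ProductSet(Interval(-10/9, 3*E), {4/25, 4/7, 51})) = ProductSet({-10/9, 5/94, 6/5}, {4/25})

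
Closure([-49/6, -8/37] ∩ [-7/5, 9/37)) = [-7/5, -8/37]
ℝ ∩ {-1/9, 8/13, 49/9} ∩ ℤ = ∅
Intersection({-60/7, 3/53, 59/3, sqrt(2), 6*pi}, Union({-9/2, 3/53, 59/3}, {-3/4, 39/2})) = {3/53, 59/3}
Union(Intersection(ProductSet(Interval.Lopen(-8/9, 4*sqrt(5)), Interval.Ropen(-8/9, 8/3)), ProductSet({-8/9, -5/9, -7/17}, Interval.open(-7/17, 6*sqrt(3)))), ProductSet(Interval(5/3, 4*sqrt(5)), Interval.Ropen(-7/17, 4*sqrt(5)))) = Union(ProductSet({-5/9, -7/17}, Interval.open(-7/17, 8/3)), ProductSet(Interval(5/3, 4*sqrt(5)), Interval.Ropen(-7/17, 4*sqrt(5))))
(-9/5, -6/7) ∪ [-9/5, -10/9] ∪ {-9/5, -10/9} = [-9/5, -6/7)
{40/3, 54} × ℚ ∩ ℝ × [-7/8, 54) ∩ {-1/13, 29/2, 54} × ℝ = {54} × (ℚ ∩ [-7/8, 54))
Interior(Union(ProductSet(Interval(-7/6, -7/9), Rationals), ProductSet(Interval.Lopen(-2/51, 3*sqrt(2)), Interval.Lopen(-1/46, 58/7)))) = Union(ProductSet(Interval(-7/6, -7/9), Complement(Rationals, Interval(-oo, oo))), ProductSet(Interval.open(-2/51, 3*sqrt(2)), Interval.open(-1/46, 58/7)))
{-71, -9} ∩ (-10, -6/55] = {-9}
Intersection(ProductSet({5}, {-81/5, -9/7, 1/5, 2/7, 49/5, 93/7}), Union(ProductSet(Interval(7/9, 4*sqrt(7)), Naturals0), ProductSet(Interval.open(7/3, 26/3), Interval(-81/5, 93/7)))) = ProductSet({5}, {-81/5, -9/7, 1/5, 2/7, 49/5, 93/7})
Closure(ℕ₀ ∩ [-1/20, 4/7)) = {0}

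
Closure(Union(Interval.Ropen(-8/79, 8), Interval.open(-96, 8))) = Interval(-96, 8)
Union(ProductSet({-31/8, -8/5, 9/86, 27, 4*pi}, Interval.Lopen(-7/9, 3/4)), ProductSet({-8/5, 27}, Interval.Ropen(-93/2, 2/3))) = Union(ProductSet({-8/5, 27}, Interval.Ropen(-93/2, 2/3)), ProductSet({-31/8, -8/5, 9/86, 27, 4*pi}, Interval.Lopen(-7/9, 3/4)))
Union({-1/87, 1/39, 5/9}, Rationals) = Rationals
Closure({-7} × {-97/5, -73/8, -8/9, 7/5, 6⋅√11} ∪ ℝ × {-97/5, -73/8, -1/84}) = (ℝ × {-97/5, -73/8, -1/84}) ∪ ({-7} × {-97/5, -73/8, -8/9, 7/5, 6⋅√11})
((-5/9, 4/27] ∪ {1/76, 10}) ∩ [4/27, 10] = {4/27, 10}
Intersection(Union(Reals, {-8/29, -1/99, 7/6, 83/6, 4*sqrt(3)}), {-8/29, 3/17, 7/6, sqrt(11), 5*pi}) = {-8/29, 3/17, 7/6, sqrt(11), 5*pi}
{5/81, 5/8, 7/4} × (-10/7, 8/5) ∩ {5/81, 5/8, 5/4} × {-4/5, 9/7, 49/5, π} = {5/81, 5/8} × {-4/5, 9/7}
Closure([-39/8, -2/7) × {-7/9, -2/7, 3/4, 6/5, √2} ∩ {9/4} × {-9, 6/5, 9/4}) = ∅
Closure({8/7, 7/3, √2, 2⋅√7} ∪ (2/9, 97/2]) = [2/9, 97/2]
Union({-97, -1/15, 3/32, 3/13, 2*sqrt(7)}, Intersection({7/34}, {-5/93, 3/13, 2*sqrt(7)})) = {-97, -1/15, 3/32, 3/13, 2*sqrt(7)}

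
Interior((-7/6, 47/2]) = (-7/6, 47/2)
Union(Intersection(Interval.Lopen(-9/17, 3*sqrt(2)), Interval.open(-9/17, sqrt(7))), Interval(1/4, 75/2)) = Interval.Lopen(-9/17, 75/2)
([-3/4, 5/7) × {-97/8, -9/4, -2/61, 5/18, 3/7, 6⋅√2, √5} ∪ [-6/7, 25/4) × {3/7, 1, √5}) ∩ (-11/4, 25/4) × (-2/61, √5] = ([-6/7, 25/4) × {3/7, 1, √5}) ∪ ([-3/4, 5/7) × {5/18, 3/7, √5})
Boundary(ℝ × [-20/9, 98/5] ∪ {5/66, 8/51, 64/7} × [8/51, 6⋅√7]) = ℝ × {-20/9, 98/5}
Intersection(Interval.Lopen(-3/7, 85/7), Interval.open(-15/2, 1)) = Interval.open(-3/7, 1)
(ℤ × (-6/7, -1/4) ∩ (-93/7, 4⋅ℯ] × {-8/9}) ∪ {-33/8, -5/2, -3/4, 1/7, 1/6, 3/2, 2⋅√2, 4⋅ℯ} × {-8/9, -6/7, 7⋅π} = {-33/8, -5/2, -3/4, 1/7, 1/6, 3/2, 2⋅√2, 4⋅ℯ} × {-8/9, -6/7, 7⋅π}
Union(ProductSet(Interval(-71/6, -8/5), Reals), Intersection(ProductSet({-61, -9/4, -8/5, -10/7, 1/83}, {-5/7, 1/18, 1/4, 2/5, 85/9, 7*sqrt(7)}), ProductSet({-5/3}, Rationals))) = ProductSet(Interval(-71/6, -8/5), Reals)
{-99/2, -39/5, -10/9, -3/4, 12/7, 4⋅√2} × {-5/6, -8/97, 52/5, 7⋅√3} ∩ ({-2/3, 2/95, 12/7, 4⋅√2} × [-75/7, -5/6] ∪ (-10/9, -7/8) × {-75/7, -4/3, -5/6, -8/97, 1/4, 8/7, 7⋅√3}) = {12/7, 4⋅√2} × {-5/6}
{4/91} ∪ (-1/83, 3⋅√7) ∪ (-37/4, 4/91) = (-37/4, 3⋅√7)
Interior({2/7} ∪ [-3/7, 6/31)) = (-3/7, 6/31)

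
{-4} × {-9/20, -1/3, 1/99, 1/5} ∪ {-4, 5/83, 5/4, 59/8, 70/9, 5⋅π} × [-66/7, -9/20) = ({-4} × {-9/20, -1/3, 1/99, 1/5}) ∪ ({-4, 5/83, 5/4, 59/8, 70/9, 5⋅π} × [-66/7, -9/20))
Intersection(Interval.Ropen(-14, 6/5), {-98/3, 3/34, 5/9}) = {3/34, 5/9}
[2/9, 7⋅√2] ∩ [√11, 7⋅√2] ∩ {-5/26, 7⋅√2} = {7⋅√2}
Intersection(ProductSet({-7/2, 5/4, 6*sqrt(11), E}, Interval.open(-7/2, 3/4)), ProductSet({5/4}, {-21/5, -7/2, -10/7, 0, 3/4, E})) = ProductSet({5/4}, {-10/7, 0})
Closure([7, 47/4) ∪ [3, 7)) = [3, 47/4]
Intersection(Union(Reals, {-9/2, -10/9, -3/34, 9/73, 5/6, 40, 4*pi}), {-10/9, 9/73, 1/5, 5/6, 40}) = {-10/9, 9/73, 1/5, 5/6, 40}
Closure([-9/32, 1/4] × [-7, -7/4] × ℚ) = [-9/32, 1/4] × [-7, -7/4] × ℝ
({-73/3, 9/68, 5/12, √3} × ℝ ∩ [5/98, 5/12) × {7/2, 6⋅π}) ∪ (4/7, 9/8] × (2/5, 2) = ({9/68} × {7/2, 6⋅π}) ∪ ((4/7, 9/8] × (2/5, 2))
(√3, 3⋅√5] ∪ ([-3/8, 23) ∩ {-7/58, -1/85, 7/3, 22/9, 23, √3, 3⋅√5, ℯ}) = {-7/58, -1/85} ∪ [√3, 3⋅√5]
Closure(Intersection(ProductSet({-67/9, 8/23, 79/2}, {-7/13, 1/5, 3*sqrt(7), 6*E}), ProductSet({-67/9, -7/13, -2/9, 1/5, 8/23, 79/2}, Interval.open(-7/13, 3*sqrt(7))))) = ProductSet({-67/9, 8/23, 79/2}, {1/5})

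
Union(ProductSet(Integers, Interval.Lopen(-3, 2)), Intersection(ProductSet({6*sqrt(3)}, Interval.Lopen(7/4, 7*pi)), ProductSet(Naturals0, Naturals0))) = ProductSet(Integers, Interval.Lopen(-3, 2))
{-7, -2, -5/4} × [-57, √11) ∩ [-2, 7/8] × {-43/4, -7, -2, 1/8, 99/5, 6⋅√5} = {-2, -5/4} × {-43/4, -7, -2, 1/8}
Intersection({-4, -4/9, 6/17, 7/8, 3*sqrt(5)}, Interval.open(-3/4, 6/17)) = {-4/9}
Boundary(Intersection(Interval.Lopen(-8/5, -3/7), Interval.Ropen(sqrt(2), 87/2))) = EmptySet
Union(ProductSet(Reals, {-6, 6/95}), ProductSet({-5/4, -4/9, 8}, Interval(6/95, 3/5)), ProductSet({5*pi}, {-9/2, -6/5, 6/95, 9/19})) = Union(ProductSet({5*pi}, {-9/2, -6/5, 6/95, 9/19}), ProductSet({-5/4, -4/9, 8}, Interval(6/95, 3/5)), ProductSet(Reals, {-6, 6/95}))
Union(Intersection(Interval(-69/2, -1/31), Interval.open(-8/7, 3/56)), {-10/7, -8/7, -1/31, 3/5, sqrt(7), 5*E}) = Union({-10/7, 3/5, sqrt(7), 5*E}, Interval(-8/7, -1/31))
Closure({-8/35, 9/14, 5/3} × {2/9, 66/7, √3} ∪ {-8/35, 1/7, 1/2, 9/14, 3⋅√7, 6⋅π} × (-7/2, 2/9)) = ({-8/35, 9/14, 5/3} × {2/9, 66/7, √3}) ∪ ({-8/35, 1/7, 1/2, 9/14, 3⋅√7, 6⋅π} × [-7/2, 2/9])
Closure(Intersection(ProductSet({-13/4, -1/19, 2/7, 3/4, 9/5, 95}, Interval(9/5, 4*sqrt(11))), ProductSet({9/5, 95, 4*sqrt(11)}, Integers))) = ProductSet({9/5, 95}, Range(2, 14, 1))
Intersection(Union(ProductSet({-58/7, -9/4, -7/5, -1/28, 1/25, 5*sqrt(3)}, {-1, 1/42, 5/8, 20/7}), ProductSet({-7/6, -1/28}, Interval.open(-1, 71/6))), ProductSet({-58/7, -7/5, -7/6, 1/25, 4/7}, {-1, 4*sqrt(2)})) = Union(ProductSet({-7/6}, {4*sqrt(2)}), ProductSet({-58/7, -7/5, 1/25}, {-1}))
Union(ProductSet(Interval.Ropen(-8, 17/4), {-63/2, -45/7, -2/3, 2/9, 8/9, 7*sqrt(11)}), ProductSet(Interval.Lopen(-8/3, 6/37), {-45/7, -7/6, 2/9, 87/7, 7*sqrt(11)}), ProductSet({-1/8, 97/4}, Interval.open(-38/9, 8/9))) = Union(ProductSet({-1/8, 97/4}, Interval.open(-38/9, 8/9)), ProductSet(Interval.Ropen(-8, 17/4), {-63/2, -45/7, -2/3, 2/9, 8/9, 7*sqrt(11)}), ProductSet(Interval.Lopen(-8/3, 6/37), {-45/7, -7/6, 2/9, 87/7, 7*sqrt(11)}))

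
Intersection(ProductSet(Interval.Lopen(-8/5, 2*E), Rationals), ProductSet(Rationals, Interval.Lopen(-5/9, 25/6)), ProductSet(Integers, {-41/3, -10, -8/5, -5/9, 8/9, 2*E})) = ProductSet(Range(-1, 6, 1), {8/9})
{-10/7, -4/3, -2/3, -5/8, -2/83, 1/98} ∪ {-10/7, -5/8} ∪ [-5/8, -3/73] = {-10/7, -4/3, -2/3, -2/83, 1/98} ∪ [-5/8, -3/73]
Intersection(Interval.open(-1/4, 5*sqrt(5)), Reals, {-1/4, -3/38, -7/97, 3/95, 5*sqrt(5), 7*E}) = {-3/38, -7/97, 3/95}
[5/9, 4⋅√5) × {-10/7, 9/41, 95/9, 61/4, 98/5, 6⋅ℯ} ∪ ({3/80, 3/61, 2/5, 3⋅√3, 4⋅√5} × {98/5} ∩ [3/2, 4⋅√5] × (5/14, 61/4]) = [5/9, 4⋅√5) × {-10/7, 9/41, 95/9, 61/4, 98/5, 6⋅ℯ}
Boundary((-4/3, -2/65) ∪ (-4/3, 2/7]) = {-4/3, 2/7}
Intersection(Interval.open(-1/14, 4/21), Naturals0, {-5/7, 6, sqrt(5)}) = EmptySet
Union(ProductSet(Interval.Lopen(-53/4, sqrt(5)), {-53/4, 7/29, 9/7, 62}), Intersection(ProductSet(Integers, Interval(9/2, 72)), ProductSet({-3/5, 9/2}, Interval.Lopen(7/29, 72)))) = ProductSet(Interval.Lopen(-53/4, sqrt(5)), {-53/4, 7/29, 9/7, 62})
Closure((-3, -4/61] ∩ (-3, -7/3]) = [-3, -7/3]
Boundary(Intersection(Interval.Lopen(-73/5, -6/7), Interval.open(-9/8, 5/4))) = {-9/8, -6/7}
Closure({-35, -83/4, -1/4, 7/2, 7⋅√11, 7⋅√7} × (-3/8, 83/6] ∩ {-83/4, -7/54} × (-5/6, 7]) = {-83/4} × [-3/8, 7]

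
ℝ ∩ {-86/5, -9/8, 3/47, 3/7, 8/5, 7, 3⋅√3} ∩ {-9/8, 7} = {-9/8, 7}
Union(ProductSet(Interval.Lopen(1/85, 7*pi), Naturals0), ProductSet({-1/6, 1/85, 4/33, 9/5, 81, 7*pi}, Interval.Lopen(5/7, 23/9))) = Union(ProductSet({-1/6, 1/85, 4/33, 9/5, 81, 7*pi}, Interval.Lopen(5/7, 23/9)), ProductSet(Interval.Lopen(1/85, 7*pi), Naturals0))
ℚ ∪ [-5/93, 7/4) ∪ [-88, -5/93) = ℚ ∪ [-88, 7/4]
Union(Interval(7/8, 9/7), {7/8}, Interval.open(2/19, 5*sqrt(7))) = Interval.open(2/19, 5*sqrt(7))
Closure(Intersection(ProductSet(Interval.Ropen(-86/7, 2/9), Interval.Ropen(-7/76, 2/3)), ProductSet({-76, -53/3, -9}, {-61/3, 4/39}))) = ProductSet({-9}, {4/39})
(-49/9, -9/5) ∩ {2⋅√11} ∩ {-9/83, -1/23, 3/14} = ∅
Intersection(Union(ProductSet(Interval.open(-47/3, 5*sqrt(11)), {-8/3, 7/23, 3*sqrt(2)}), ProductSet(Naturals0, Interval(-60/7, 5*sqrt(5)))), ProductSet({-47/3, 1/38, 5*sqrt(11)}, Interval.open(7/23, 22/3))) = ProductSet({1/38}, {3*sqrt(2)})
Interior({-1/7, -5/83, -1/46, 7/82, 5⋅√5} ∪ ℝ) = ℝ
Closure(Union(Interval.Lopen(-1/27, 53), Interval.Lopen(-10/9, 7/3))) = Interval(-10/9, 53)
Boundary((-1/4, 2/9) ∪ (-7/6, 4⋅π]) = {-7/6, 4⋅π}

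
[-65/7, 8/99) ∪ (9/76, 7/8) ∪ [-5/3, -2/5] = [-65/7, 8/99) ∪ (9/76, 7/8)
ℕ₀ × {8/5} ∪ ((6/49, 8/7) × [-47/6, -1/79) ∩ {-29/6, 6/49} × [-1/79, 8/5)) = ℕ₀ × {8/5}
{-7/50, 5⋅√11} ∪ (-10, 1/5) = (-10, 1/5) ∪ {5⋅√11}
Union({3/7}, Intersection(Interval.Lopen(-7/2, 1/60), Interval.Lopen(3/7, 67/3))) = {3/7}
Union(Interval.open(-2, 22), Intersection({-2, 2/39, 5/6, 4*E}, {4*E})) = Interval.open(-2, 22)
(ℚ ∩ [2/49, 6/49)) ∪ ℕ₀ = ℕ₀ ∪ (ℚ ∩ [2/49, 6/49))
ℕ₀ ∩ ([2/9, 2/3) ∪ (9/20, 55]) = {1, 2, …, 55}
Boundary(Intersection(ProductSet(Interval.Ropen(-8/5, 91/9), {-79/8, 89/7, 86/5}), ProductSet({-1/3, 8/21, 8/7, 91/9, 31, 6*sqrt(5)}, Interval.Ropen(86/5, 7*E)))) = ProductSet({-1/3, 8/21, 8/7}, {86/5})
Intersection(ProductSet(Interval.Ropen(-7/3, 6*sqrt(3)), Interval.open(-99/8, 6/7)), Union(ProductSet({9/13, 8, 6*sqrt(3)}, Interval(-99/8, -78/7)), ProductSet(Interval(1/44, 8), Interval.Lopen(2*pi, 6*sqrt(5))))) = ProductSet({9/13, 8}, Interval.Lopen(-99/8, -78/7))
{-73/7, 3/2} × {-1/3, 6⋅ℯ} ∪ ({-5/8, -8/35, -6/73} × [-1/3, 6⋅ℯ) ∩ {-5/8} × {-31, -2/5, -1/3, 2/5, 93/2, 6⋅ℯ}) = ({-5/8} × {-1/3, 2/5}) ∪ ({-73/7, 3/2} × {-1/3, 6⋅ℯ})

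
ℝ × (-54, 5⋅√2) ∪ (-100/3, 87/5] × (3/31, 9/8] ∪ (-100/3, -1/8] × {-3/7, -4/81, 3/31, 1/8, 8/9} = ℝ × (-54, 5⋅√2)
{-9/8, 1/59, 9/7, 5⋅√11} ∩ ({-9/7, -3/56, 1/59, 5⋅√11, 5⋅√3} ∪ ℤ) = {1/59, 5⋅√11}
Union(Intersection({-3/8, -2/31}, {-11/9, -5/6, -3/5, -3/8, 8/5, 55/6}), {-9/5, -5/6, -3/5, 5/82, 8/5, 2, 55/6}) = {-9/5, -5/6, -3/5, -3/8, 5/82, 8/5, 2, 55/6}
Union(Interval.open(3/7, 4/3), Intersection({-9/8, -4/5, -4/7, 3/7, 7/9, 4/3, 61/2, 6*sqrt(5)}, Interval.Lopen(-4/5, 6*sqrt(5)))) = Union({-4/7, 6*sqrt(5)}, Interval(3/7, 4/3))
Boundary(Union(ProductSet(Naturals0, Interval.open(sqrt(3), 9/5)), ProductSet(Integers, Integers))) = Union(ProductSet(Integers, Integers), ProductSet(Naturals0, Interval(sqrt(3), 9/5)))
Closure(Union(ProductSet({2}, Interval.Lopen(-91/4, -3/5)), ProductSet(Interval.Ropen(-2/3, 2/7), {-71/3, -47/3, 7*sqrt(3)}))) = Union(ProductSet({2}, Interval(-91/4, -3/5)), ProductSet(Interval(-2/3, 2/7), {-71/3, -47/3, 7*sqrt(3)}))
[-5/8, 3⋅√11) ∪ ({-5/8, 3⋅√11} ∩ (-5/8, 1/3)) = [-5/8, 3⋅√11)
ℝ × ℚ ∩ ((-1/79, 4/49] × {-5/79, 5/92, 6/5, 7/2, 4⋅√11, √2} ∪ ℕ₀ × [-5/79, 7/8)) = (ℕ₀ × (ℚ ∩ [-5/79, 7/8))) ∪ ((-1/79, 4/49] × {-5/79, 5/92, 6/5, 7/2})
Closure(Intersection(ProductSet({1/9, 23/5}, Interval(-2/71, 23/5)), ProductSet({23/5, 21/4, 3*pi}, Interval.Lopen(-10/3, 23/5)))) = ProductSet({23/5}, Interval(-2/71, 23/5))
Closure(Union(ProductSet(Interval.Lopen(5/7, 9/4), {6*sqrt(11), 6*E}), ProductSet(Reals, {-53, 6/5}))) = Union(ProductSet(Interval(5/7, 9/4), {6*sqrt(11), 6*E}), ProductSet(Reals, {-53, 6/5}))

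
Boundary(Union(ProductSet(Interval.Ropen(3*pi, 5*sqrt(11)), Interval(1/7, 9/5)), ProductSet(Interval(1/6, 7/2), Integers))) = Union(ProductSet({5*sqrt(11), 3*pi}, Interval(1/7, 9/5)), ProductSet(Interval(1/6, 7/2), Integers), ProductSet(Interval(3*pi, 5*sqrt(11)), {1/7, 9/5}))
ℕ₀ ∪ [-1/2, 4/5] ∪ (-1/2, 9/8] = [-1/2, 9/8] ∪ ℕ₀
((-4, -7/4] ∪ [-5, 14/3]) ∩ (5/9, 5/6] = (5/9, 5/6]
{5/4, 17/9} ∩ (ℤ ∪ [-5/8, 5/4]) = {5/4}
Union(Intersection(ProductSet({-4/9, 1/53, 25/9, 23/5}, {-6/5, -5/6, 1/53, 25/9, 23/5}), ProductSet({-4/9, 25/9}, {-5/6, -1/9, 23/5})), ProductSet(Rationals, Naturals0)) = Union(ProductSet({-4/9, 25/9}, {-5/6, 23/5}), ProductSet(Rationals, Naturals0))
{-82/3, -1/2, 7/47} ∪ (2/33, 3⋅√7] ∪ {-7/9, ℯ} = {-82/3, -7/9, -1/2} ∪ (2/33, 3⋅√7]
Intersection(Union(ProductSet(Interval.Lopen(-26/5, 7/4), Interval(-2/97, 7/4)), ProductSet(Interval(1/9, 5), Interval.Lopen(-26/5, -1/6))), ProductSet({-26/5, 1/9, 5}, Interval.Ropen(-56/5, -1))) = ProductSet({1/9, 5}, Interval.open(-26/5, -1))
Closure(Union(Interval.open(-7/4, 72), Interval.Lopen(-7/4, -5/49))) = Interval(-7/4, 72)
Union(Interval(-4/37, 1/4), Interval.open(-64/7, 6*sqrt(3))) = Interval.open(-64/7, 6*sqrt(3))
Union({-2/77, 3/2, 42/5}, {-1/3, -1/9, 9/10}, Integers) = Union({-1/3, -1/9, -2/77, 9/10, 3/2, 42/5}, Integers)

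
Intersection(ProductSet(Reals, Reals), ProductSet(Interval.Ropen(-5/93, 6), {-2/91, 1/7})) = ProductSet(Interval.Ropen(-5/93, 6), {-2/91, 1/7})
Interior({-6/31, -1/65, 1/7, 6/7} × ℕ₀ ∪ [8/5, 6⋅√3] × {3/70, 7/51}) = ∅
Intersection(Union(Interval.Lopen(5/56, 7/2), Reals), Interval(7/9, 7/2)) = Interval(7/9, 7/2)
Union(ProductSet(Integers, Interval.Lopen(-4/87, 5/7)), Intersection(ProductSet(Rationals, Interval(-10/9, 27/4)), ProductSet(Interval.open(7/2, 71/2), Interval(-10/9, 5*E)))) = Union(ProductSet(Integers, Interval.Lopen(-4/87, 5/7)), ProductSet(Intersection(Interval.open(7/2, 71/2), Rationals), Interval(-10/9, 27/4)))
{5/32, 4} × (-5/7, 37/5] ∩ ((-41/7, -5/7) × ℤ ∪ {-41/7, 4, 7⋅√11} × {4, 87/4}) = {4} × {4}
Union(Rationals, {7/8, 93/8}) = Rationals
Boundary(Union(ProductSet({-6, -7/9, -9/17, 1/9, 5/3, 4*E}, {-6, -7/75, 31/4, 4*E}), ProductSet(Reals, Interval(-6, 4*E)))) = ProductSet(Reals, {-6, 4*E})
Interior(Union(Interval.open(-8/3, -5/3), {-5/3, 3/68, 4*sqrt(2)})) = Interval.open(-8/3, -5/3)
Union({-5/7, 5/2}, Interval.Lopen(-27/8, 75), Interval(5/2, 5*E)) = Interval.Lopen(-27/8, 75)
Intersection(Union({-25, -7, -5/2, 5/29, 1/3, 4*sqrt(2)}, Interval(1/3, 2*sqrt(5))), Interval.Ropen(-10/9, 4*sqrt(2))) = Union({5/29}, Interval(1/3, 2*sqrt(5)))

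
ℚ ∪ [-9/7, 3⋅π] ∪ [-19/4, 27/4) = ℚ ∪ [-19/4, 3⋅π]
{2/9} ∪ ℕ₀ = ℕ₀ ∪ {2/9}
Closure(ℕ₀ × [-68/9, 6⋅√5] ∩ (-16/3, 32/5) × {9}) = {0, 1, …, 6} × {9}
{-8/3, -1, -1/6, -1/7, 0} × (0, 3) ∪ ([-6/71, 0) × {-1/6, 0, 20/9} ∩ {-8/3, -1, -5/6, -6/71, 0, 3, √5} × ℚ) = ({-6/71} × {-1/6, 0, 20/9}) ∪ ({-8/3, -1, -1/6, -1/7, 0} × (0, 3))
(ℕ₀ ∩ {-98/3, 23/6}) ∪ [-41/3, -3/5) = [-41/3, -3/5)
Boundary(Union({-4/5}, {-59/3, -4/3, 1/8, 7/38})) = {-59/3, -4/3, -4/5, 1/8, 7/38}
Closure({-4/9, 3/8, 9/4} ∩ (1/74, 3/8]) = {3/8}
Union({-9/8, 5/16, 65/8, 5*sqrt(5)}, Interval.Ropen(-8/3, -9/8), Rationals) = Union({5*sqrt(5)}, Interval(-8/3, -9/8), Rationals)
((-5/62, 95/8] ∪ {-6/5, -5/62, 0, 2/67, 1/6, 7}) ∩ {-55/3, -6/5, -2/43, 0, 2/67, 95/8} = {-6/5, -2/43, 0, 2/67, 95/8}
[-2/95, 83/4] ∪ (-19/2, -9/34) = (-19/2, -9/34) ∪ [-2/95, 83/4]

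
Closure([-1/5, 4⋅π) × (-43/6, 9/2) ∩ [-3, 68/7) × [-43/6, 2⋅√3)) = ({-1/5, 68/7} × [-43/6, 2⋅√3]) ∪ ([-1/5, 68/7] × {-43/6, 2⋅√3}) ∪ ([-1/5, 68/7) × (-43/6, 2⋅√3))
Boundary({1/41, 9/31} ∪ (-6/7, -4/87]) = {-6/7, -4/87, 1/41, 9/31}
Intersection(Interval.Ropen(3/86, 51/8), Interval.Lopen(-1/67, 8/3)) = Interval(3/86, 8/3)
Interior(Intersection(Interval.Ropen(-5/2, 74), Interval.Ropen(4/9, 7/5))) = Interval.open(4/9, 7/5)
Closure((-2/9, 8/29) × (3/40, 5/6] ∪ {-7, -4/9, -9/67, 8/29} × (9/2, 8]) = ({-2/9, 8/29} × [3/40, 5/6]) ∪ ([-2/9, 8/29] × {3/40, 5/6}) ∪ ({-7, -4/9, -9/67, 8/29} × [9/2, 8]) ∪ ((-2/9, 8/29) × (3/40, 5/6])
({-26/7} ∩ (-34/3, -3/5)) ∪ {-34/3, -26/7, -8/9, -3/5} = {-34/3, -26/7, -8/9, -3/5}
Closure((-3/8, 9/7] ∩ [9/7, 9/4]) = {9/7}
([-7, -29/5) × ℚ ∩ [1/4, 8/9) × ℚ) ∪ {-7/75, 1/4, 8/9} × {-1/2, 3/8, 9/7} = {-7/75, 1/4, 8/9} × {-1/2, 3/8, 9/7}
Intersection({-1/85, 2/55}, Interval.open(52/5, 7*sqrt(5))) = EmptySet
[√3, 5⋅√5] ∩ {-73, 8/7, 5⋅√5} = {5⋅√5}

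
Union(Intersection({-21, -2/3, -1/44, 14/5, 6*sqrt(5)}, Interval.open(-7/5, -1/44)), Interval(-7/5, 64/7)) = Interval(-7/5, 64/7)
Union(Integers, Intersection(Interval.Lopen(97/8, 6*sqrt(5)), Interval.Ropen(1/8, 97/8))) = Integers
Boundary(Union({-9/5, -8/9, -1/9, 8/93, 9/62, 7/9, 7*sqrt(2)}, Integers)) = Union({-9/5, -8/9, -1/9, 8/93, 9/62, 7/9, 7*sqrt(2)}, Integers)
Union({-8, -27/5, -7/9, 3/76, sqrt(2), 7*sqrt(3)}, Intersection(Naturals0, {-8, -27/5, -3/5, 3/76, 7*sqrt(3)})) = {-8, -27/5, -7/9, 3/76, sqrt(2), 7*sqrt(3)}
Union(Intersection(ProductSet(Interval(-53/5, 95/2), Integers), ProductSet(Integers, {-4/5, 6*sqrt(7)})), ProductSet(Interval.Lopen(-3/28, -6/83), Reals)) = ProductSet(Interval.Lopen(-3/28, -6/83), Reals)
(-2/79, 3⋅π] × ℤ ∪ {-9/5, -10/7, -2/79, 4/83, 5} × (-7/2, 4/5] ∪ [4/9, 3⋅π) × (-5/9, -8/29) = ((-2/79, 3⋅π] × ℤ) ∪ ({-9/5, -10/7, -2/79, 4/83, 5} × (-7/2, 4/5]) ∪ ([4/9, 3⋅π) × (-5/9, -8/29))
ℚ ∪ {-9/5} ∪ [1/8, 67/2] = ℚ ∪ [1/8, 67/2]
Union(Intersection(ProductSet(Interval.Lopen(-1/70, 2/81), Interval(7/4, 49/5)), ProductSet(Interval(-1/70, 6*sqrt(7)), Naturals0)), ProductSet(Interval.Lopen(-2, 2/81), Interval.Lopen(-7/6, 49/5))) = ProductSet(Interval.Lopen(-2, 2/81), Interval.Lopen(-7/6, 49/5))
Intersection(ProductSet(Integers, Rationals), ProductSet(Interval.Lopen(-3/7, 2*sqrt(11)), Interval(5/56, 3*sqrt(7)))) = ProductSet(Range(0, 7, 1), Intersection(Interval(5/56, 3*sqrt(7)), Rationals))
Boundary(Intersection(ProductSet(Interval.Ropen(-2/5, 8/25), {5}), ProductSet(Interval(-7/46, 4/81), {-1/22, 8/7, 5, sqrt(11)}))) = ProductSet(Interval(-7/46, 4/81), {5})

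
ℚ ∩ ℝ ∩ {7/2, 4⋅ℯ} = {7/2}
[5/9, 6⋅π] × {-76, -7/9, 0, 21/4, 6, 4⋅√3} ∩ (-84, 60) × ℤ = [5/9, 6⋅π] × {-76, 0, 6}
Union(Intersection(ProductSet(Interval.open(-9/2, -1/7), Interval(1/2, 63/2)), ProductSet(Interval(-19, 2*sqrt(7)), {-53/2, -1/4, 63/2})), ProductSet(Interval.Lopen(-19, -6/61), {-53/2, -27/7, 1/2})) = Union(ProductSet(Interval.Lopen(-19, -6/61), {-53/2, -27/7, 1/2}), ProductSet(Interval.open(-9/2, -1/7), {63/2}))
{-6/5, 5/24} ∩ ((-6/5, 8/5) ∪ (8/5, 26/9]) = {5/24}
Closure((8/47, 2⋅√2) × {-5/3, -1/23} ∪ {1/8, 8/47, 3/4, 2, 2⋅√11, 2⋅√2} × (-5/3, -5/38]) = ([8/47, 2⋅√2] × {-5/3, -1/23}) ∪ ({1/8, 8/47, 3/4, 2, 2⋅√11, 2⋅√2} × [-5/3, -5/38])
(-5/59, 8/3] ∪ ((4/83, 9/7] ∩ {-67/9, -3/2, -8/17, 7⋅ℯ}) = (-5/59, 8/3]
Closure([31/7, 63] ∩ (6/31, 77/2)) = [31/7, 77/2]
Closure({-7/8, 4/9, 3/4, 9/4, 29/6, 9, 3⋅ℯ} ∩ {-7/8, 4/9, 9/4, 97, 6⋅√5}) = {-7/8, 4/9, 9/4}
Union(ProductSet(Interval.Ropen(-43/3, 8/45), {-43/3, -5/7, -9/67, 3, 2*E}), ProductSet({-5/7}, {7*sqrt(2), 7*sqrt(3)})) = Union(ProductSet({-5/7}, {7*sqrt(2), 7*sqrt(3)}), ProductSet(Interval.Ropen(-43/3, 8/45), {-43/3, -5/7, -9/67, 3, 2*E}))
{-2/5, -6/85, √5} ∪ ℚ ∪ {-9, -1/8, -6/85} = ℚ ∪ {√5}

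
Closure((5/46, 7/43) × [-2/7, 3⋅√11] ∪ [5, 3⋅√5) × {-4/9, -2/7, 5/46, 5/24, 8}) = ([5/46, 7/43] × [-2/7, 3⋅√11]) ∪ ([5, 3⋅√5] × {-4/9, -2/7, 5/46, 5/24, 8})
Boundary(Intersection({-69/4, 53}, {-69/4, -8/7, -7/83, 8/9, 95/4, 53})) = {-69/4, 53}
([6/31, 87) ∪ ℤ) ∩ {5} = {5}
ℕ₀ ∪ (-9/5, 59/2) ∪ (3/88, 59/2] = (-9/5, 59/2] ∪ ℕ₀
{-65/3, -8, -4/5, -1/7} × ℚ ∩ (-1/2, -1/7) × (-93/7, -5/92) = ∅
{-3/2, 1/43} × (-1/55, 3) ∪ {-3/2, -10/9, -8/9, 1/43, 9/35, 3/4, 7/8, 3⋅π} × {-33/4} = ({-3/2, 1/43} × (-1/55, 3)) ∪ ({-3/2, -10/9, -8/9, 1/43, 9/35, 3/4, 7/8, 3⋅π} × {-33/4})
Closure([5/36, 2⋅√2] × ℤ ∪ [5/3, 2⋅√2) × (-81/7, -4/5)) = ([5/36, 2⋅√2] × ℤ) ∪ ({5/3, 2⋅√2} × [-81/7, -4/5]) ∪ ([5/3, 2⋅√2] × {-81/7, -4/5}) ∪ ([5/3, 2⋅√2) × (-81/7, -4/5))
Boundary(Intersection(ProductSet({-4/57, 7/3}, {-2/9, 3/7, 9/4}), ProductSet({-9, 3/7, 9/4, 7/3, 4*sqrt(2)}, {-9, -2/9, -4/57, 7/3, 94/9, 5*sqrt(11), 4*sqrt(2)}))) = ProductSet({7/3}, {-2/9})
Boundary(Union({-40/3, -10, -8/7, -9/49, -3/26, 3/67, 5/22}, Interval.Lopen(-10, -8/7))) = {-40/3, -10, -8/7, -9/49, -3/26, 3/67, 5/22}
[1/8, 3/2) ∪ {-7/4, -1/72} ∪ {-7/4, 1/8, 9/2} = {-7/4, -1/72, 9/2} ∪ [1/8, 3/2)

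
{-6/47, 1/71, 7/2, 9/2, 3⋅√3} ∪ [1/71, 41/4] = {-6/47} ∪ [1/71, 41/4]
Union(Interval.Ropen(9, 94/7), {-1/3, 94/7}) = Union({-1/3}, Interval(9, 94/7))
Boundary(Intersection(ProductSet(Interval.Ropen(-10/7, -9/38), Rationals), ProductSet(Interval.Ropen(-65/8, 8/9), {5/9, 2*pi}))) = ProductSet(Interval(-10/7, -9/38), {5/9})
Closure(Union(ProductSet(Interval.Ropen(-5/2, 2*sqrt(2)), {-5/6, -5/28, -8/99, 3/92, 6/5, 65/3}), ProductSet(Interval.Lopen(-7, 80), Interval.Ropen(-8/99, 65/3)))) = Union(ProductSet({-7, 80}, Interval(-8/99, 65/3)), ProductSet(Interval(-7, 80), {-8/99, 65/3}), ProductSet(Interval.Lopen(-7, 80), Interval.Ropen(-8/99, 65/3)), ProductSet(Interval(-5/2, 2*sqrt(2)), {-5/6, -5/28, -8/99, 65/3}), ProductSet(Interval.Ropen(-5/2, 2*sqrt(2)), {-5/6, -5/28, -8/99, 3/92, 6/5, 65/3}))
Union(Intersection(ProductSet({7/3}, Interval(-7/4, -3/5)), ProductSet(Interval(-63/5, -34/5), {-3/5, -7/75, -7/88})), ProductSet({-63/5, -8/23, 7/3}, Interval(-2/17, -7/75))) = ProductSet({-63/5, -8/23, 7/3}, Interval(-2/17, -7/75))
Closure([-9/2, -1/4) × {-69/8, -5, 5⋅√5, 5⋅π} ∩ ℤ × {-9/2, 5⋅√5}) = {-4, -3, -2, -1} × {5⋅√5}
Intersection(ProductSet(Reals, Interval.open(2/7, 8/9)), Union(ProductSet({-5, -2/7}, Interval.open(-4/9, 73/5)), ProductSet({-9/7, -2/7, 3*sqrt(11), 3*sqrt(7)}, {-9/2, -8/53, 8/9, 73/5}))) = ProductSet({-5, -2/7}, Interval.open(2/7, 8/9))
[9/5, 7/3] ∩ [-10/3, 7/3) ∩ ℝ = [9/5, 7/3)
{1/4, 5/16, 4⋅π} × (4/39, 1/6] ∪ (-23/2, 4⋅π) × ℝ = ((-23/2, 4⋅π) × ℝ) ∪ ({1/4, 5/16, 4⋅π} × (4/39, 1/6])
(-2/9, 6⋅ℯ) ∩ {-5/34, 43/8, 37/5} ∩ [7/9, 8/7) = ∅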